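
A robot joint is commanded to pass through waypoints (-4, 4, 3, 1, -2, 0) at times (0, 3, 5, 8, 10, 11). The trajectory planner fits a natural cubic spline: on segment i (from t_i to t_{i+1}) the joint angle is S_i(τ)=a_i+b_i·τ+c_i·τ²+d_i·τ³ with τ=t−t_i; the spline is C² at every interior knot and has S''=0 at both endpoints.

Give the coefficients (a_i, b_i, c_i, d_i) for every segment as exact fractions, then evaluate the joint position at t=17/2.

  seg 0: a=-4 b=17863/4836 c=0 d=-4967/43524
  seg 1: a=4 b=1481/2418 c=-4967/4836 d=759/3224
  seg 2: a=3 b=-811/1209 c=466/1209 d=-1393/10881
  seg 3: a=1 b=-2194/1209 c=-309/403 d=4469/9672
  seg 4: a=-2 b=1603/2418 c=3233/1612 d=-3233/4836
S(17/2) = -1065/25792

Δ: Δ0=8/3, Δ1=-1/2, Δ2=-2/3, Δ3=-3/2, Δ4=2
row 1: diag=10, rhs=-19; c'=1/5, d'=-19/10
row 2: denom=10−2·1/5=48/5; d'=(-1−2·-19/10)/(48/5)=7/24
row 3: denom=10−3·5/16=145/16; d'=(-5−3·7/24)/(145/16)=-94/145
row 4: denom=6−2·32/145=806/145; d'=(21−2·-94/145)/(806/145)=3233/806
back: M4=3233/806
back: M3=-94/145−32/145·3233/806=-618/403
back: M2=7/24−5/16·-618/403=932/1209
back: M1=-19/10−1/5·932/1209=-4967/2418
M: M0=0, M1=-4967/2418, M2=932/1209, M3=-618/403, M4=3233/806, M5=0
seg 0: a=-4, c=M0/2=0, d=(M1−M0)/(6·3)=-4967/43524, b=Δ0−h0·(2M0+M1)/6=17863/4836
seg 1: a=4, c=M1/2=-4967/4836, d=(M2−M1)/(6·2)=759/3224, b=Δ1−h1·(2M1+M2)/6=1481/2418
seg 2: a=3, c=M2/2=466/1209, d=(M3−M2)/(6·3)=-1393/10881, b=Δ2−h2·(2M2+M3)/6=-811/1209
seg 3: a=1, c=M3/2=-309/403, d=(M4−M3)/(6·2)=4469/9672, b=Δ3−h3·(2M3+M4)/6=-2194/1209
seg 4: a=-2, c=M4/2=3233/1612, d=(M5−M4)/(6·1)=-3233/4836, b=Δ4−h4·(2M4+M5)/6=1603/2418
t_q=17/2 → seg 3, τ=1/2; S=1+-2194/1209·τ+-309/403·τ²+4469/9672·τ³=-1065/25792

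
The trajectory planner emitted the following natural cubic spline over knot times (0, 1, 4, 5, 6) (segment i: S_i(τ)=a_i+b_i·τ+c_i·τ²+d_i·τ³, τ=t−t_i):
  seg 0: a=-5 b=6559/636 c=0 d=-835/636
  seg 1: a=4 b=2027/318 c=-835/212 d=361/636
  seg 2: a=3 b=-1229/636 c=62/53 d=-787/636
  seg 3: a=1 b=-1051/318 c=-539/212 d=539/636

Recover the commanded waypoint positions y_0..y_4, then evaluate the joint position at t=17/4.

y_0=-5 y_1=4 y_2=3 y_3=1 y_4=-4
S(17/4) = 34879/13568

y_0 = S_0(0) = a_0 = -5
y_1 = S_1(0) = a_1 = 4
y_2 = S_2(0) = a_2 = 3
y_3 = S_3(0) = a_3 = 1
y_4 = S_3(1) = -4
t_q=17/4 is in segment 2 (τ=1/4); S_2(τ)=34879/13568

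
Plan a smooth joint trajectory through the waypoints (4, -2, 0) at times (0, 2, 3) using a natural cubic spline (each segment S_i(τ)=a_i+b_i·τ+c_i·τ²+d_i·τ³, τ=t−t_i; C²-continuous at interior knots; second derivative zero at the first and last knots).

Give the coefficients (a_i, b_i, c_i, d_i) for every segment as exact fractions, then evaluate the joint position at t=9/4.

Δ: Δ0=-3, Δ1=2
row 1: diag=6, rhs=30; c'=1/6, d'=5
back: M1=5
M: M0=0, M1=5, M2=0
seg 0: a=4, c=M0/2=0, d=(M1−M0)/(6·2)=5/12, b=Δ0−h0·(2M0+M1)/6=-14/3
seg 1: a=-2, c=M1/2=5/2, d=(M2−M1)/(6·1)=-5/6, b=Δ1−h1·(2M1+M2)/6=1/3
t_q=9/4 → seg 1, τ=1/4; S=-2+1/3·τ+5/2·τ²+-5/6·τ³=-227/128

  seg 0: a=4 b=-14/3 c=0 d=5/12
  seg 1: a=-2 b=1/3 c=5/2 d=-5/6
S(9/4) = -227/128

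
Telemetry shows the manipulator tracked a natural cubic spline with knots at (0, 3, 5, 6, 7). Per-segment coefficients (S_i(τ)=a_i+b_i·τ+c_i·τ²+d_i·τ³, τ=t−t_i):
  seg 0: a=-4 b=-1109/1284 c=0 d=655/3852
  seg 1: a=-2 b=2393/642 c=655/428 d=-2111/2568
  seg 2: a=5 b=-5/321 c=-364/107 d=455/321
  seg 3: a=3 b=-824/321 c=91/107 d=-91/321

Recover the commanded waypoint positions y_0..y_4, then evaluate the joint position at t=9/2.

y_0 = S_0(0) = a_0 = -4
y_1 = S_1(0) = a_1 = -2
y_2 = S_2(0) = a_2 = 5
y_3 = S_3(0) = a_3 = 3
y_4 = S_3(1) = 1
t_q=9/2 is in segment 1 (τ=3/2); S_1(τ)=29173/6848

y_0=-4 y_1=-2 y_2=5 y_3=3 y_4=1
S(9/2) = 29173/6848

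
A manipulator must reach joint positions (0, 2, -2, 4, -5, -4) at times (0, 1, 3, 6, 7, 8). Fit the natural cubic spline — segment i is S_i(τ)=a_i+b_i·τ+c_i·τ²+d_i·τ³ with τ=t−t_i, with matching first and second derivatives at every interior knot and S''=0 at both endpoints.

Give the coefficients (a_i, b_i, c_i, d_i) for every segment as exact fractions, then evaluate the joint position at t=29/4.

  seg 0: a=0 b=1177/380 c=0 d=-417/380
  seg 1: a=2 b=-37/190 c=-1251/380 d=227/190
  seg 2: a=-2 b=37/38 c=1473/380 d=-1343/1140
  seg 3: a=4 b=-2879/380 c=-639/95 d=403/76
  seg 4: a=-5 b=-973/190 c=3489/380 d=-1163/380
S(29/4) = -139943/24320

Δ: Δ0=2, Δ1=-2, Δ2=2, Δ3=-9, Δ4=1
row 1: diag=6, rhs=-24; c'=1/3, d'=-4
row 2: denom=10−2·1/3=28/3; d'=(24−2·-4)/(28/3)=24/7
row 3: denom=8−3·9/28=197/28; d'=(-66−3·24/7)/(197/28)=-2136/197
row 4: denom=4−1·28/197=760/197; d'=(60−1·-2136/197)/(760/197)=3489/190
back: M4=3489/190
back: M3=-2136/197−28/197·3489/190=-1278/95
back: M2=24/7−9/28·-1278/95=1473/190
back: M1=-4−1/3·1473/190=-1251/190
M: M0=0, M1=-1251/190, M2=1473/190, M3=-1278/95, M4=3489/190, M5=0
seg 0: a=0, c=M0/2=0, d=(M1−M0)/(6·1)=-417/380, b=Δ0−h0·(2M0+M1)/6=1177/380
seg 1: a=2, c=M1/2=-1251/380, d=(M2−M1)/(6·2)=227/190, b=Δ1−h1·(2M1+M2)/6=-37/190
seg 2: a=-2, c=M2/2=1473/380, d=(M3−M2)/(6·3)=-1343/1140, b=Δ2−h2·(2M2+M3)/6=37/38
seg 3: a=4, c=M3/2=-639/95, d=(M4−M3)/(6·1)=403/76, b=Δ3−h3·(2M3+M4)/6=-2879/380
seg 4: a=-5, c=M4/2=3489/380, d=(M5−M4)/(6·1)=-1163/380, b=Δ4−h4·(2M4+M5)/6=-973/190
t_q=29/4 → seg 4, τ=1/4; S=-5+-973/190·τ+3489/380·τ²+-1163/380·τ³=-139943/24320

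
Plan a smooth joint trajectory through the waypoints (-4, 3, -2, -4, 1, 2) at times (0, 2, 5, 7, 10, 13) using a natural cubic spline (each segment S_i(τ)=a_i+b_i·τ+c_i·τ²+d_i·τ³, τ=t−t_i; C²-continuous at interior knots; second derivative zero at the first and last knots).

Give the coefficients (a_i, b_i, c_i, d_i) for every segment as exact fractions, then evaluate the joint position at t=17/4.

Δ: Δ0=7/2, Δ1=-5/3, Δ2=-1, Δ3=5/3, Δ4=1/3
row 1: diag=10, rhs=-31; c'=3/10, d'=-31/10
row 2: denom=10−3·3/10=91/10; d'=(4−3·-31/10)/(91/10)=19/13
row 3: denom=10−2·20/91=870/91; d'=(16−2·19/13)/(870/91)=119/87
row 4: denom=12−3·91/290=3207/290; d'=(-8−3·119/87)/(3207/290)=-1170/1069
back: M4=-1170/1069
back: M3=119/87−91/290·-1170/1069=5488/3207
back: M2=19/13−20/91·5488/3207=3481/3207
back: M1=-31/10−3/10·3481/3207=-3662/1069
M: M0=0, M1=-3662/1069, M2=3481/3207, M3=5488/3207, M4=-1170/1069, M5=0
seg 0: a=-4, c=M0/2=0, d=(M1−M0)/(6·2)=-1831/6414, b=Δ0−h0·(2M0+M1)/6=29773/6414
seg 1: a=3, c=M1/2=-1831/1069, d=(M2−M1)/(6·3)=14467/57726, b=Δ1−h1·(2M1+M2)/6=7801/6414
seg 2: a=-2, c=M2/2=3481/6414, d=(M3−M2)/(6·2)=223/4276, b=Δ2−h2·(2M2+M3)/6=-7357/3207
seg 3: a=-4, c=M3/2=2744/3207, d=(M4−M3)/(6·3)=-4499/28863, b=Δ3−h3·(2M3+M4)/6=1612/3207
seg 4: a=1, c=M4/2=-585/1069, d=(M5−M4)/(6·3)=65/1069, b=Δ4−h4·(2M4+M5)/6=4579/3207
t_q=17/4 → seg 1, τ=9/4; S=3+7801/6414·τ+-1831/1069·τ²+14467/57726·τ³=-10935/136832

  seg 0: a=-4 b=29773/6414 c=0 d=-1831/6414
  seg 1: a=3 b=7801/6414 c=-1831/1069 d=14467/57726
  seg 2: a=-2 b=-7357/3207 c=3481/6414 d=223/4276
  seg 3: a=-4 b=1612/3207 c=2744/3207 d=-4499/28863
  seg 4: a=1 b=4579/3207 c=-585/1069 d=65/1069
S(17/4) = -10935/136832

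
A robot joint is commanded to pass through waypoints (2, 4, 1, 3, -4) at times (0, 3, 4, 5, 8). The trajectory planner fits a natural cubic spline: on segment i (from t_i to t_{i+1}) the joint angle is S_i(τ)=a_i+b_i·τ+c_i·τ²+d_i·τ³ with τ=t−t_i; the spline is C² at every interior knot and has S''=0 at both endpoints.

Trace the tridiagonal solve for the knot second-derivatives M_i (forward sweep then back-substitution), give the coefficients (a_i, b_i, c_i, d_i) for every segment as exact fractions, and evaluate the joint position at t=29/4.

Δ: Δ0=2/3, Δ1=-3, Δ2=2, Δ3=-7/3
row 1: diag=8, rhs=-22; c'=1/8, d'=-11/4
row 2: denom=4−1·1/8=31/8; d'=(30−1·-11/4)/(31/8)=262/31
row 3: denom=8−1·8/31=240/31; d'=(-26−1·262/31)/(240/31)=-89/20
back: M3=-89/20
back: M2=262/31−8/31·-89/20=48/5
back: M1=-11/4−1/8·48/5=-79/20
M: M0=0, M1=-79/20, M2=48/5, M3=-89/20, M4=0
seg 0: a=2, c=M0/2=0, d=(M1−M0)/(6·3)=-79/360, b=Δ0−h0·(2M0+M1)/6=317/120
seg 1: a=4, c=M1/2=-79/40, d=(M2−M1)/(6·1)=271/120, b=Δ1−h1·(2M1+M2)/6=-197/60
seg 2: a=1, c=M2/2=24/5, d=(M3−M2)/(6·1)=-281/120, b=Δ2−h2·(2M2+M3)/6=-11/24
seg 3: a=3, c=M3/2=-89/40, d=(M4−M3)/(6·3)=89/360, b=Δ3−h3·(2M3+M4)/6=127/60
t_q=29/4 → seg 3, τ=9/4; S=3+127/60·τ+-89/40·τ²+89/360·τ³=-351/512

  seg 0: a=2 b=317/120 c=0 d=-79/360
  seg 1: a=4 b=-197/60 c=-79/40 d=271/120
  seg 2: a=1 b=-11/24 c=24/5 d=-281/120
  seg 3: a=3 b=127/60 c=-89/40 d=89/360
S(29/4) = -351/512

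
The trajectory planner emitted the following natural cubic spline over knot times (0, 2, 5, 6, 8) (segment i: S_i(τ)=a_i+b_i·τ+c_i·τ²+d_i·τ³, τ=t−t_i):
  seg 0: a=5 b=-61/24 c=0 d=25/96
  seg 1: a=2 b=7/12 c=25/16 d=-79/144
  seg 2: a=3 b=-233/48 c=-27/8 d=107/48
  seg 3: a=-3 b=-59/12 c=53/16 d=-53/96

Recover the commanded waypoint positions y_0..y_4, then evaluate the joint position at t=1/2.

y_0=5 y_1=2 y_2=3 y_3=-3 y_4=-4
S(1/2) = 963/256

y_0 = S_0(0) = a_0 = 5
y_1 = S_1(0) = a_1 = 2
y_2 = S_2(0) = a_2 = 3
y_3 = S_3(0) = a_3 = -3
y_4 = S_3(2) = -4
t_q=1/2 is in segment 0 (τ=1/2); S_0(τ)=963/256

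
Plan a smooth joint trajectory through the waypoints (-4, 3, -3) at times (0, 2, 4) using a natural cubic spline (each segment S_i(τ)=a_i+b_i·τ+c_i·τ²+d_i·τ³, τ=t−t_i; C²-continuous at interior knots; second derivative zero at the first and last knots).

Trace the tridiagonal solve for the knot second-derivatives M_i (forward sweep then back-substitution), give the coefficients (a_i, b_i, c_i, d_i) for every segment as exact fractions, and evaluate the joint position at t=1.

Δ: Δ0=7/2, Δ1=-3
row 1: diag=8, rhs=-39; c'=1/4, d'=-39/8
back: M1=-39/8
M: M0=0, M1=-39/8, M2=0
seg 0: a=-4, c=M0/2=0, d=(M1−M0)/(6·2)=-13/32, b=Δ0−h0·(2M0+M1)/6=41/8
seg 1: a=3, c=M1/2=-39/16, d=(M2−M1)/(6·2)=13/32, b=Δ1−h1·(2M1+M2)/6=1/4
t_q=1 → seg 0, τ=1; S=-4+41/8·τ+0·τ²+-13/32·τ³=23/32

  seg 0: a=-4 b=41/8 c=0 d=-13/32
  seg 1: a=3 b=1/4 c=-39/16 d=13/32
S(1) = 23/32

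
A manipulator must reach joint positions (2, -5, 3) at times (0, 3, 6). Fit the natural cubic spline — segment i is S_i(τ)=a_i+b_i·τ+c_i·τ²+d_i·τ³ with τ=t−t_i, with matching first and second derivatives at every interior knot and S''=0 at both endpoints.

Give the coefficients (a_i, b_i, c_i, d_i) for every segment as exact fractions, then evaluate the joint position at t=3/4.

  seg 0: a=2 b=-43/12 c=0 d=5/36
  seg 1: a=-5 b=1/6 c=5/4 d=-5/36
S(3/4) = -161/256

Δ: Δ0=-7/3, Δ1=8/3
row 1: diag=12, rhs=30; c'=1/4, d'=5/2
back: M1=5/2
M: M0=0, M1=5/2, M2=0
seg 0: a=2, c=M0/2=0, d=(M1−M0)/(6·3)=5/36, b=Δ0−h0·(2M0+M1)/6=-43/12
seg 1: a=-5, c=M1/2=5/4, d=(M2−M1)/(6·3)=-5/36, b=Δ1−h1·(2M1+M2)/6=1/6
t_q=3/4 → seg 0, τ=3/4; S=2+-43/12·τ+0·τ²+5/36·τ³=-161/256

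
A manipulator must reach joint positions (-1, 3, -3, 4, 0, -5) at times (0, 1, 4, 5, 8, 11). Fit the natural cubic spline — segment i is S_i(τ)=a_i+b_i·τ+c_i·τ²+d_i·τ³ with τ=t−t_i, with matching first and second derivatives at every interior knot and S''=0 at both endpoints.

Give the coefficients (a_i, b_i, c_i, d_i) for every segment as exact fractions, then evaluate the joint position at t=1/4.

Δ: Δ0=4, Δ1=-2, Δ2=7, Δ3=-4/3, Δ4=-5/3
row 1: diag=8, rhs=-36; c'=3/8, d'=-9/2
row 2: denom=8−3·3/8=55/8; d'=(54−3·-9/2)/(55/8)=108/11
row 3: denom=8−1·8/55=432/55; d'=(-50−1·108/11)/(432/55)=-1645/216
row 4: denom=12−3·55/144=521/48; d'=(-2−3·-1645/216)/(521/48)=3002/1563
back: M4=3002/1563
back: M3=-1645/216−55/144·3002/1563=-4350/521
back: M2=108/11−8/55·-4350/521=5748/521
back: M1=-9/2−3/8·5748/521=-4500/521
M: M0=0, M1=-4500/521, M2=5748/521, M3=-4350/521, M4=3002/1563, M5=0
seg 0: a=-1, c=M0/2=0, d=(M1−M0)/(6·1)=-750/521, b=Δ0−h0·(2M0+M1)/6=2834/521
seg 1: a=3, c=M1/2=-2250/521, d=(M2−M1)/(6·3)=1708/1563, b=Δ1−h1·(2M1+M2)/6=584/521
seg 2: a=-3, c=M2/2=2874/521, d=(M3−M2)/(6·1)=-1683/521, b=Δ2−h2·(2M2+M3)/6=2456/521
seg 3: a=4, c=M3/2=-2175/521, d=(M4−M3)/(6·3)=8026/14067, b=Δ3−h3·(2M3+M4)/6=3155/521
seg 4: a=0, c=M4/2=1501/1563, d=(M5−M4)/(6·3)=-1501/14067, b=Δ4−h4·(2M4+M5)/6=-1869/521
t_q=1/4 → seg 0, τ=1/4; S=-1+2834/521·τ+0·τ²+-750/521·τ³=5625/16672

  seg 0: a=-1 b=2834/521 c=0 d=-750/521
  seg 1: a=3 b=584/521 c=-2250/521 d=1708/1563
  seg 2: a=-3 b=2456/521 c=2874/521 d=-1683/521
  seg 3: a=4 b=3155/521 c=-2175/521 d=8026/14067
  seg 4: a=0 b=-1869/521 c=1501/1563 d=-1501/14067
S(1/4) = 5625/16672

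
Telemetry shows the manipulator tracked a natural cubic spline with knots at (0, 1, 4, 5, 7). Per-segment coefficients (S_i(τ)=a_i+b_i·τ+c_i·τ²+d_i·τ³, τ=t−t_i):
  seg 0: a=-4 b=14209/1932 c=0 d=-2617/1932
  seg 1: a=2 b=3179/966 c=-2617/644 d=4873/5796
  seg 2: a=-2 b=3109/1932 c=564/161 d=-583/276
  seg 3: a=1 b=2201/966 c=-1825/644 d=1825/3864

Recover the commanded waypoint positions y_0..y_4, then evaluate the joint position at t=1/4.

y_0=-4 y_1=2 y_2=-2 y_3=1 y_4=-2
S(1/4) = -89955/41216

y_0 = S_0(0) = a_0 = -4
y_1 = S_1(0) = a_1 = 2
y_2 = S_2(0) = a_2 = -2
y_3 = S_3(0) = a_3 = 1
y_4 = S_3(2) = -2
t_q=1/4 is in segment 0 (τ=1/4); S_0(τ)=-89955/41216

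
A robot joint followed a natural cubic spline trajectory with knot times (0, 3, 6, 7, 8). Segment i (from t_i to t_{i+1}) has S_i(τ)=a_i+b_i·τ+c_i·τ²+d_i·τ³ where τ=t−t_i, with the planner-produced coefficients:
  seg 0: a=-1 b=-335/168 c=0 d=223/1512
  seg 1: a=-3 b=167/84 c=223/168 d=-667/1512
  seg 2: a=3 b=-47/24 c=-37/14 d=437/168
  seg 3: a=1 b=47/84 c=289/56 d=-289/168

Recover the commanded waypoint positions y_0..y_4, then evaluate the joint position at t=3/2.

y_0 = S_0(0) = a_0 = -1
y_1 = S_1(0) = a_1 = -3
y_2 = S_2(0) = a_2 = 3
y_3 = S_3(0) = a_3 = 1
y_4 = S_3(1) = 5
t_q=3/2 is in segment 0 (τ=3/2); S_0(τ)=-1565/448

y_0=-1 y_1=-3 y_2=3 y_3=1 y_4=5
S(3/2) = -1565/448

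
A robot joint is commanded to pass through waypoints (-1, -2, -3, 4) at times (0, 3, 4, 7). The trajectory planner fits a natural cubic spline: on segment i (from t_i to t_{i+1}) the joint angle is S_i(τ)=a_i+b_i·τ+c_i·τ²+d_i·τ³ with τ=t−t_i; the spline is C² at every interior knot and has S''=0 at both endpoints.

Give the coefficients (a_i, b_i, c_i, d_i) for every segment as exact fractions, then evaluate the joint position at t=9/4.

Δ: Δ0=-1/3, Δ1=-1, Δ2=7/3
row 1: diag=8, rhs=-4; c'=1/8, d'=-1/2
row 2: denom=8−1·1/8=63/8; d'=(20−1·-1/2)/(63/8)=164/63
back: M2=164/63
back: M1=-1/2−1/8·164/63=-52/63
M: M0=0, M1=-52/63, M2=164/63, M3=0
seg 0: a=-1, c=M0/2=0, d=(M1−M0)/(6·3)=-26/567, b=Δ0−h0·(2M0+M1)/6=5/63
seg 1: a=-2, c=M1/2=-26/63, d=(M2−M1)/(6·1)=4/7, b=Δ1−h1·(2M1+M2)/6=-73/63
seg 2: a=-3, c=M2/2=82/63, d=(M3−M2)/(6·3)=-82/567, b=Δ2−h2·(2M2+M3)/6=-17/63
t_q=9/4 → seg 0, τ=9/4; S=-1+5/63·τ+0·τ²+-26/567·τ³=-43/32

  seg 0: a=-1 b=5/63 c=0 d=-26/567
  seg 1: a=-2 b=-73/63 c=-26/63 d=4/7
  seg 2: a=-3 b=-17/63 c=82/63 d=-82/567
S(9/4) = -43/32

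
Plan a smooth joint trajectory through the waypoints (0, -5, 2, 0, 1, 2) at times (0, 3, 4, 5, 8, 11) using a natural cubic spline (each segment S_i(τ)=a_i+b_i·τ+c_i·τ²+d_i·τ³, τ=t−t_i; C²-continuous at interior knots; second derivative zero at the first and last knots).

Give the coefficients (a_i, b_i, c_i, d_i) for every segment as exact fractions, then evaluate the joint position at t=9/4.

Δ: Δ0=-5/3, Δ1=7, Δ2=-2, Δ3=1/3, Δ4=1/3
row 1: diag=8, rhs=52; c'=1/8, d'=13/2
row 2: denom=4−1·1/8=31/8; d'=(-54−1·13/2)/(31/8)=-484/31
row 3: denom=8−1·8/31=240/31; d'=(14−1·-484/31)/(240/31)=153/40
row 4: denom=12−3·31/80=867/80; d'=(0−3·153/40)/(867/80)=-18/17
back: M4=-18/17
back: M3=153/40−31/80·-18/17=72/17
back: M2=-484/31−8/31·72/17=-284/17
back: M1=13/2−1/8·-284/17=146/17
M: M0=0, M1=146/17, M2=-284/17, M3=72/17, M4=-18/17, M5=0
seg 0: a=0, c=M0/2=0, d=(M1−M0)/(6·3)=73/153, b=Δ0−h0·(2M0+M1)/6=-304/51
seg 1: a=-5, c=M1/2=73/17, d=(M2−M1)/(6·1)=-215/51, b=Δ1−h1·(2M1+M2)/6=353/51
seg 2: a=2, c=M2/2=-142/17, d=(M3−M2)/(6·1)=178/51, b=Δ2−h2·(2M2+M3)/6=146/51
seg 3: a=0, c=M3/2=36/17, d=(M4−M3)/(6·3)=-5/17, b=Δ3−h3·(2M3+M4)/6=-172/51
seg 4: a=1, c=M4/2=-9/17, d=(M5−M4)/(6·3)=1/17, b=Δ4−h4·(2M4+M5)/6=71/51
t_q=9/4 → seg 0, τ=9/4; S=0+-304/51·τ+0·τ²+73/153·τ³=-8679/1088

  seg 0: a=0 b=-304/51 c=0 d=73/153
  seg 1: a=-5 b=353/51 c=73/17 d=-215/51
  seg 2: a=2 b=146/51 c=-142/17 d=178/51
  seg 3: a=0 b=-172/51 c=36/17 d=-5/17
  seg 4: a=1 b=71/51 c=-9/17 d=1/17
S(9/4) = -8679/1088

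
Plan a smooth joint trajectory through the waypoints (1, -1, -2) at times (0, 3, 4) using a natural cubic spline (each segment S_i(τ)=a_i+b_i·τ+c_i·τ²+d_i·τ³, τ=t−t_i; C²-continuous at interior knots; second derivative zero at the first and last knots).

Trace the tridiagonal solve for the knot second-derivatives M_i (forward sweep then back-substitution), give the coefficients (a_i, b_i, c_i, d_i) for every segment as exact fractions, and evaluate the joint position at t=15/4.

Δ: Δ0=-2/3, Δ1=-1
row 1: diag=8, rhs=-2; c'=1/8, d'=-1/4
back: M1=-1/4
M: M0=0, M1=-1/4, M2=0
seg 0: a=1, c=M0/2=0, d=(M1−M0)/(6·3)=-1/72, b=Δ0−h0·(2M0+M1)/6=-13/24
seg 1: a=-1, c=M1/2=-1/8, d=(M2−M1)/(6·1)=1/24, b=Δ1−h1·(2M1+M2)/6=-11/12
t_q=15/4 → seg 1, τ=3/4; S=-1+-11/12·τ+-1/8·τ²+1/24·τ³=-891/512

  seg 0: a=1 b=-13/24 c=0 d=-1/72
  seg 1: a=-1 b=-11/12 c=-1/8 d=1/24
S(15/4) = -891/512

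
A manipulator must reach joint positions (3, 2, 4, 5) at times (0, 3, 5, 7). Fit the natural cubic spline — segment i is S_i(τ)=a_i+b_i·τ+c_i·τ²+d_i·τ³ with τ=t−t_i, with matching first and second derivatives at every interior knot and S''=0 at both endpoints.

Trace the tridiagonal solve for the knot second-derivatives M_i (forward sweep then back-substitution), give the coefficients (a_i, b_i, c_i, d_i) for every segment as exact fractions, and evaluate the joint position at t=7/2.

  seg 0: a=3 b=-181/228 c=0 d=35/684
  seg 1: a=2 b=67/114 c=35/76 d=-29/228
  seg 2: a=4 b=103/114 c=-23/76 d=23/456
S(7/2) = 1455/608

Δ: Δ0=-1/3, Δ1=1, Δ2=1/2
row 1: diag=10, rhs=8; c'=1/5, d'=4/5
row 2: denom=8−2·1/5=38/5; d'=(-3−2·4/5)/(38/5)=-23/38
back: M2=-23/38
back: M1=4/5−1/5·-23/38=35/38
M: M0=0, M1=35/38, M2=-23/38, M3=0
seg 0: a=3, c=M0/2=0, d=(M1−M0)/(6·3)=35/684, b=Δ0−h0·(2M0+M1)/6=-181/228
seg 1: a=2, c=M1/2=35/76, d=(M2−M1)/(6·2)=-29/228, b=Δ1−h1·(2M1+M2)/6=67/114
seg 2: a=4, c=M2/2=-23/76, d=(M3−M2)/(6·2)=23/456, b=Δ2−h2·(2M2+M3)/6=103/114
t_q=7/2 → seg 1, τ=1/2; S=2+67/114·τ+35/76·τ²+-29/228·τ³=1455/608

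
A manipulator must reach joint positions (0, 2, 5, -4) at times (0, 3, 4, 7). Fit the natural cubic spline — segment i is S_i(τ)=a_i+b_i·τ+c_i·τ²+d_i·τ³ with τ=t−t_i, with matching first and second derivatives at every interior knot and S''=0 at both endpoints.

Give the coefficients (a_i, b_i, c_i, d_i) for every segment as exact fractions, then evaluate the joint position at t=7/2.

  seg 0: a=0 b=-32/63 c=0 d=74/567
  seg 1: a=2 b=190/63 c=74/63 d=-25/21
  seg 2: a=5 b=113/63 c=-151/63 d=151/567
S(7/2) = 263/72

Δ: Δ0=2/3, Δ1=3, Δ2=-3
row 1: diag=8, rhs=14; c'=1/8, d'=7/4
row 2: denom=8−1·1/8=63/8; d'=(-36−1·7/4)/(63/8)=-302/63
back: M2=-302/63
back: M1=7/4−1/8·-302/63=148/63
M: M0=0, M1=148/63, M2=-302/63, M3=0
seg 0: a=0, c=M0/2=0, d=(M1−M0)/(6·3)=74/567, b=Δ0−h0·(2M0+M1)/6=-32/63
seg 1: a=2, c=M1/2=74/63, d=(M2−M1)/(6·1)=-25/21, b=Δ1−h1·(2M1+M2)/6=190/63
seg 2: a=5, c=M2/2=-151/63, d=(M3−M2)/(6·3)=151/567, b=Δ2−h2·(2M2+M3)/6=113/63
t_q=7/2 → seg 1, τ=1/2; S=2+190/63·τ+74/63·τ²+-25/21·τ³=263/72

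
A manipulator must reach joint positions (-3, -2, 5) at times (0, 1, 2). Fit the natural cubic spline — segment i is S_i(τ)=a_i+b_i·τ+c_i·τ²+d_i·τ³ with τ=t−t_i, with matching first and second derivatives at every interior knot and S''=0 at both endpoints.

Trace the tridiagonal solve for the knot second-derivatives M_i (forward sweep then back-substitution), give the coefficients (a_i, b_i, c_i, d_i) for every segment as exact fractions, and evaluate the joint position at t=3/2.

Δ: Δ0=1, Δ1=7
row 1: diag=4, rhs=36; c'=1/4, d'=9
back: M1=9
M: M0=0, M1=9, M2=0
seg 0: a=-3, c=M0/2=0, d=(M1−M0)/(6·1)=3/2, b=Δ0−h0·(2M0+M1)/6=-1/2
seg 1: a=-2, c=M1/2=9/2, d=(M2−M1)/(6·1)=-3/2, b=Δ1−h1·(2M1+M2)/6=4
t_q=3/2 → seg 1, τ=1/2; S=-2+4·τ+9/2·τ²+-3/2·τ³=15/16

  seg 0: a=-3 b=-1/2 c=0 d=3/2
  seg 1: a=-2 b=4 c=9/2 d=-3/2
S(3/2) = 15/16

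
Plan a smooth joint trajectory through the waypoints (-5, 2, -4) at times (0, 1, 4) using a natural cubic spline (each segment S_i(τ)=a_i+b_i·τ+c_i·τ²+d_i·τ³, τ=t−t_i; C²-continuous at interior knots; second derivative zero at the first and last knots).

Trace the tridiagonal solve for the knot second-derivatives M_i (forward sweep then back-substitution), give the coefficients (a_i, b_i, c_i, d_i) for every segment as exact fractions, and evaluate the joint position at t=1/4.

  seg 0: a=-5 b=65/8 c=0 d=-9/8
  seg 1: a=2 b=19/4 c=-27/8 d=3/8
S(1/4) = -1529/512

Δ: Δ0=7, Δ1=-2
row 1: diag=8, rhs=-54; c'=3/8, d'=-27/4
back: M1=-27/4
M: M0=0, M1=-27/4, M2=0
seg 0: a=-5, c=M0/2=0, d=(M1−M0)/(6·1)=-9/8, b=Δ0−h0·(2M0+M1)/6=65/8
seg 1: a=2, c=M1/2=-27/8, d=(M2−M1)/(6·3)=3/8, b=Δ1−h1·(2M1+M2)/6=19/4
t_q=1/4 → seg 0, τ=1/4; S=-5+65/8·τ+0·τ²+-9/8·τ³=-1529/512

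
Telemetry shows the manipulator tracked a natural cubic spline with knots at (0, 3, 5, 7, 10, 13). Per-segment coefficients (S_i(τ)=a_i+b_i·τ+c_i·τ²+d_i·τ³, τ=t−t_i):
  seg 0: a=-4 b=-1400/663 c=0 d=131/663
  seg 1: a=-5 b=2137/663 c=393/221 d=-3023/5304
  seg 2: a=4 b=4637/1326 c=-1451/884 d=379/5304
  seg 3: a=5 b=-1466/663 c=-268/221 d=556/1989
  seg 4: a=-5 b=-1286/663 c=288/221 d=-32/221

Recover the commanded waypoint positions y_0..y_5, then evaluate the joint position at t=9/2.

y_0 = S_0(0) = a_0 = -4
y_1 = S_1(0) = a_1 = -5
y_2 = S_2(0) = a_2 = 4
y_3 = S_3(0) = a_3 = 5
y_4 = S_4(0) = a_4 = -5
y_5 = S_4(3) = -3
t_q=9/2 is in segment 1 (τ=3/2); S_1(τ)=27049/14144

y_0=-4 y_1=-5 y_2=4 y_3=5 y_4=-5 y_5=-3
S(9/2) = 27049/14144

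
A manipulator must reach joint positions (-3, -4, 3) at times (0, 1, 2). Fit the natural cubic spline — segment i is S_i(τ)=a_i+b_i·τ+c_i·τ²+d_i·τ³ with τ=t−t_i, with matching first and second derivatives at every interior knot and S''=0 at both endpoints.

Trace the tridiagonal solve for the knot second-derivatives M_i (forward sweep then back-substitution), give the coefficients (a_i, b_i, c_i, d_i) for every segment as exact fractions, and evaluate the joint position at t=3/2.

Δ: Δ0=-1, Δ1=7
row 1: diag=4, rhs=48; c'=1/4, d'=12
back: M1=12
M: M0=0, M1=12, M2=0
seg 0: a=-3, c=M0/2=0, d=(M1−M0)/(6·1)=2, b=Δ0−h0·(2M0+M1)/6=-3
seg 1: a=-4, c=M1/2=6, d=(M2−M1)/(6·1)=-2, b=Δ1−h1·(2M1+M2)/6=3
t_q=3/2 → seg 1, τ=1/2; S=-4+3·τ+6·τ²+-2·τ³=-5/4

  seg 0: a=-3 b=-3 c=0 d=2
  seg 1: a=-4 b=3 c=6 d=-2
S(3/2) = -5/4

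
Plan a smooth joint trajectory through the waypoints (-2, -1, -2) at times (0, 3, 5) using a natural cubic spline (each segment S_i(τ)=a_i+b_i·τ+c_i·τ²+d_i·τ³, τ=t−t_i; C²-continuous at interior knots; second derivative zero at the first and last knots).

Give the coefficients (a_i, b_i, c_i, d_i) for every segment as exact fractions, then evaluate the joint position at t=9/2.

  seg 0: a=-2 b=7/12 c=0 d=-1/36
  seg 1: a=-1 b=-1/6 c=-1/4 d=1/24
S(9/2) = -107/64

Δ: Δ0=1/3, Δ1=-1/2
row 1: diag=10, rhs=-5; c'=1/5, d'=-1/2
back: M1=-1/2
M: M0=0, M1=-1/2, M2=0
seg 0: a=-2, c=M0/2=0, d=(M1−M0)/(6·3)=-1/36, b=Δ0−h0·(2M0+M1)/6=7/12
seg 1: a=-1, c=M1/2=-1/4, d=(M2−M1)/(6·2)=1/24, b=Δ1−h1·(2M1+M2)/6=-1/6
t_q=9/2 → seg 1, τ=3/2; S=-1+-1/6·τ+-1/4·τ²+1/24·τ³=-107/64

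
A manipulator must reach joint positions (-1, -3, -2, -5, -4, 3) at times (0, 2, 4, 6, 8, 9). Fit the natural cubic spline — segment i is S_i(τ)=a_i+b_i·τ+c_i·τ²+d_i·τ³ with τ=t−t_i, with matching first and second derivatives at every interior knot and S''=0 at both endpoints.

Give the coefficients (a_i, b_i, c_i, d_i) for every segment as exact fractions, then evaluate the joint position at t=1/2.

  seg 0: a=-1 b=-236/153 c=0 d=83/612
  seg 1: a=-3 b=13/153 c=83/102 d=-371/1224
  seg 2: a=-2 b=-91/306 c=-205/204 d=247/1224
  seg 3: a=-5 b=-290/153 c=7/34 d=607/1224
  seg 4: a=-4 b=1493/306 c=649/204 d=-649/612
S(1/2) = -2863/1632

Δ: Δ0=-1, Δ1=1/2, Δ2=-3/2, Δ3=1/2, Δ4=7
row 1: diag=8, rhs=9; c'=1/4, d'=9/8
row 2: denom=8−2·1/4=15/2; d'=(-12−2·9/8)/(15/2)=-19/10
row 3: denom=8−2·4/15=112/15; d'=(12−2·-19/10)/(112/15)=237/112
row 4: denom=6−2·15/56=153/28; d'=(39−2·237/112)/(153/28)=649/102
back: M4=649/102
back: M3=237/112−15/56·649/102=7/17
back: M2=-19/10−4/15·7/17=-205/102
back: M1=9/8−1/4·-205/102=83/51
M: M0=0, M1=83/51, M2=-205/102, M3=7/17, M4=649/102, M5=0
seg 0: a=-1, c=M0/2=0, d=(M1−M0)/(6·2)=83/612, b=Δ0−h0·(2M0+M1)/6=-236/153
seg 1: a=-3, c=M1/2=83/102, d=(M2−M1)/(6·2)=-371/1224, b=Δ1−h1·(2M1+M2)/6=13/153
seg 2: a=-2, c=M2/2=-205/204, d=(M3−M2)/(6·2)=247/1224, b=Δ2−h2·(2M2+M3)/6=-91/306
seg 3: a=-5, c=M3/2=7/34, d=(M4−M3)/(6·2)=607/1224, b=Δ3−h3·(2M3+M4)/6=-290/153
seg 4: a=-4, c=M4/2=649/204, d=(M5−M4)/(6·1)=-649/612, b=Δ4−h4·(2M4+M5)/6=1493/306
t_q=1/2 → seg 0, τ=1/2; S=-1+-236/153·τ+0·τ²+83/612·τ³=-2863/1632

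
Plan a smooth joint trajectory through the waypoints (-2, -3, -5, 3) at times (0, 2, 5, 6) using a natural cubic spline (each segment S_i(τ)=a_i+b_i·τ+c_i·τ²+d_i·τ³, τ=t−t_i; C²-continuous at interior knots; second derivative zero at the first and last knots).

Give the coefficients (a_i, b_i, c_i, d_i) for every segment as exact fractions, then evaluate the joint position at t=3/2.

Δ: Δ0=-1/2, Δ1=-2/3, Δ2=8
row 1: diag=10, rhs=-1; c'=3/10, d'=-1/10
row 2: denom=8−3·3/10=71/10; d'=(52−3·-1/10)/(71/10)=523/71
back: M2=523/71
back: M1=-1/10−3/10·523/71=-164/71
M: M0=0, M1=-164/71, M2=523/71, M3=0
seg 0: a=-2, c=M0/2=0, d=(M1−M0)/(6·2)=-41/213, b=Δ0−h0·(2M0+M1)/6=115/426
seg 1: a=-3, c=M1/2=-82/71, d=(M2−M1)/(6·3)=229/426, b=Δ1−h1·(2M1+M2)/6=-869/426
seg 2: a=-5, c=M2/2=523/142, d=(M3−M2)/(6·1)=-523/426, b=Δ2−h2·(2M2+M3)/6=1181/213
t_q=3/2 → seg 0, τ=3/2; S=-2+115/426·τ+0·τ²+-41/213·τ³=-1275/568

  seg 0: a=-2 b=115/426 c=0 d=-41/213
  seg 1: a=-3 b=-869/426 c=-82/71 d=229/426
  seg 2: a=-5 b=1181/213 c=523/142 d=-523/426
S(3/2) = -1275/568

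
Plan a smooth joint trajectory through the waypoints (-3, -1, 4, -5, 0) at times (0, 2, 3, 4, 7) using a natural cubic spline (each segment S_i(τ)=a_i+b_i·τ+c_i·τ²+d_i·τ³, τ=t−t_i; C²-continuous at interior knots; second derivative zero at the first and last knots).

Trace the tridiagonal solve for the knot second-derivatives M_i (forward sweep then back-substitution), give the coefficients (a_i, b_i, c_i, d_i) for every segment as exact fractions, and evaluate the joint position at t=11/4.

  seg 0: a=-3 b=-473/267 c=0 d=185/267
  seg 1: a=-1 b=1747/267 c=370/89 d=-1522/267
  seg 2: a=4 b=-599/267 c=-1152/89 d=1652/267
  seg 3: a=-5 b=-2555/267 c=500/89 d=-500/801
S(11/4) = 10939/2848

Δ: Δ0=1, Δ1=5, Δ2=-9, Δ3=5/3
row 1: diag=6, rhs=24; c'=1/6, d'=4
row 2: denom=4−1·1/6=23/6; d'=(-84−1·4)/(23/6)=-528/23
row 3: denom=8−1·6/23=178/23; d'=(64−1·-528/23)/(178/23)=1000/89
back: M3=1000/89
back: M2=-528/23−6/23·1000/89=-2304/89
back: M1=4−1/6·-2304/89=740/89
M: M0=0, M1=740/89, M2=-2304/89, M3=1000/89, M4=0
seg 0: a=-3, c=M0/2=0, d=(M1−M0)/(6·2)=185/267, b=Δ0−h0·(2M0+M1)/6=-473/267
seg 1: a=-1, c=M1/2=370/89, d=(M2−M1)/(6·1)=-1522/267, b=Δ1−h1·(2M1+M2)/6=1747/267
seg 2: a=4, c=M2/2=-1152/89, d=(M3−M2)/(6·1)=1652/267, b=Δ2−h2·(2M2+M3)/6=-599/267
seg 3: a=-5, c=M3/2=500/89, d=(M4−M3)/(6·3)=-500/801, b=Δ3−h3·(2M3+M4)/6=-2555/267
t_q=11/4 → seg 1, τ=3/4; S=-1+1747/267·τ+370/89·τ²+-1522/267·τ³=10939/2848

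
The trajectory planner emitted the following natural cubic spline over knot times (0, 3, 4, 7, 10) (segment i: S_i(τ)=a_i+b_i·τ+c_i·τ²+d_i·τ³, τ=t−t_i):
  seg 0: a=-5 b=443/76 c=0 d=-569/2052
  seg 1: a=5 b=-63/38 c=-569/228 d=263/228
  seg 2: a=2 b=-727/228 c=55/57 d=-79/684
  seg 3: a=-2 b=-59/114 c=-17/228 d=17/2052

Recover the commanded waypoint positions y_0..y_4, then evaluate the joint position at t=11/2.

y_0=-5 y_1=5 y_2=2 y_3=-2 y_4=-4
S(11/2) = -609/608

y_0 = S_0(0) = a_0 = -5
y_1 = S_1(0) = a_1 = 5
y_2 = S_2(0) = a_2 = 2
y_3 = S_3(0) = a_3 = -2
y_4 = S_3(3) = -4
t_q=11/2 is in segment 2 (τ=3/2); S_2(τ)=-609/608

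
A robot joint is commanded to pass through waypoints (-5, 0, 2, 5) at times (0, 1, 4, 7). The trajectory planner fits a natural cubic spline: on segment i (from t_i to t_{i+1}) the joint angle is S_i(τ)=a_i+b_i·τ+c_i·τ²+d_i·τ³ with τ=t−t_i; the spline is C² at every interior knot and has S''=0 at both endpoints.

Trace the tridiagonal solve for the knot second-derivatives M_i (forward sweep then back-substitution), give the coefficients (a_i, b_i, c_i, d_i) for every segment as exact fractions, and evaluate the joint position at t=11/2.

  seg 0: a=-5 b=488/87 c=0 d=-53/87
  seg 1: a=0 b=329/87 c=-53/29 d=206/783
  seg 2: a=2 b=-7/87 c=47/87 d=-47/783
S(11/2) = 671/232

Δ: Δ0=5, Δ1=2/3, Δ2=1
row 1: diag=8, rhs=-26; c'=3/8, d'=-13/4
row 2: denom=12−3·3/8=87/8; d'=(2−3·-13/4)/(87/8)=94/87
back: M2=94/87
back: M1=-13/4−3/8·94/87=-106/29
M: M0=0, M1=-106/29, M2=94/87, M3=0
seg 0: a=-5, c=M0/2=0, d=(M1−M0)/(6·1)=-53/87, b=Δ0−h0·(2M0+M1)/6=488/87
seg 1: a=0, c=M1/2=-53/29, d=(M2−M1)/(6·3)=206/783, b=Δ1−h1·(2M1+M2)/6=329/87
seg 2: a=2, c=M2/2=47/87, d=(M3−M2)/(6·3)=-47/783, b=Δ2−h2·(2M2+M3)/6=-7/87
t_q=11/2 → seg 2, τ=3/2; S=2+-7/87·τ+47/87·τ²+-47/783·τ³=671/232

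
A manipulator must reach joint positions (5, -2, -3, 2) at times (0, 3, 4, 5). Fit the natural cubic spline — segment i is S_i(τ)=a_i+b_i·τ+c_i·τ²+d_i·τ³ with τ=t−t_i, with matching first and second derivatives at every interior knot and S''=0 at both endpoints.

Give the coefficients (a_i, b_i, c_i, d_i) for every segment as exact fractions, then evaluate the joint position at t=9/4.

Δ: Δ0=-7/3, Δ1=-1, Δ2=5
row 1: diag=8, rhs=8; c'=1/8, d'=1
row 2: denom=4−1·1/8=31/8; d'=(36−1·1)/(31/8)=280/31
back: M2=280/31
back: M1=1−1/8·280/31=-4/31
M: M0=0, M1=-4/31, M2=280/31, M3=0
seg 0: a=5, c=M0/2=0, d=(M1−M0)/(6·3)=-2/279, b=Δ0−h0·(2M0+M1)/6=-211/93
seg 1: a=-2, c=M1/2=-2/31, d=(M2−M1)/(6·1)=142/93, b=Δ1−h1·(2M1+M2)/6=-229/93
seg 2: a=-3, c=M2/2=140/31, d=(M3−M2)/(6·1)=-140/93, b=Δ2−h2·(2M2+M3)/6=185/93
t_q=9/4 → seg 0, τ=9/4; S=5+-211/93·τ+0·τ²+-2/279·τ³=-185/992

  seg 0: a=5 b=-211/93 c=0 d=-2/279
  seg 1: a=-2 b=-229/93 c=-2/31 d=142/93
  seg 2: a=-3 b=185/93 c=140/31 d=-140/93
S(9/4) = -185/992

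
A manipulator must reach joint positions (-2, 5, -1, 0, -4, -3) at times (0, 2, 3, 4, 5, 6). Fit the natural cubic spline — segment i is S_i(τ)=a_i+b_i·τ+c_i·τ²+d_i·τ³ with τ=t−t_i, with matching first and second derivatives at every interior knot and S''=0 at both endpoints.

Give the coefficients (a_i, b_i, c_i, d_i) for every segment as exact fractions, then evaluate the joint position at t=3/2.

  seg 0: a=-2 b=4895/642 c=0 d=-331/321
  seg 1: a=5 b=-3049/642 c=-662/107 d=3169/642
  seg 2: a=-1 b=-743/321 c=1845/214 d=-3407/642
  seg 3: a=0 b=-637/642 c=-781/107 d=2755/642
  seg 4: a=-4 b=-872/321 c=1193/214 d=-1193/642
S(3/2) = 5099/856

Δ: Δ0=7/2, Δ1=-6, Δ2=1, Δ3=-4, Δ4=1
row 1: diag=6, rhs=-57; c'=1/6, d'=-19/2
row 2: denom=4−1·1/6=23/6; d'=(42−1·-19/2)/(23/6)=309/23
row 3: denom=4−1·6/23=86/23; d'=(-30−1·309/23)/(86/23)=-999/86
row 4: denom=4−1·23/86=321/86; d'=(30−1·-999/86)/(321/86)=1193/107
back: M4=1193/107
back: M3=-999/86−23/86·1193/107=-1562/107
back: M2=309/23−6/23·-1562/107=1845/107
back: M1=-19/2−1/6·1845/107=-1324/107
M: M0=0, M1=-1324/107, M2=1845/107, M3=-1562/107, M4=1193/107, M5=0
seg 0: a=-2, c=M0/2=0, d=(M1−M0)/(6·2)=-331/321, b=Δ0−h0·(2M0+M1)/6=4895/642
seg 1: a=5, c=M1/2=-662/107, d=(M2−M1)/(6·1)=3169/642, b=Δ1−h1·(2M1+M2)/6=-3049/642
seg 2: a=-1, c=M2/2=1845/214, d=(M3−M2)/(6·1)=-3407/642, b=Δ2−h2·(2M2+M3)/6=-743/321
seg 3: a=0, c=M3/2=-781/107, d=(M4−M3)/(6·1)=2755/642, b=Δ3−h3·(2M3+M4)/6=-637/642
seg 4: a=-4, c=M4/2=1193/214, d=(M5−M4)/(6·1)=-1193/642, b=Δ4−h4·(2M4+M5)/6=-872/321
t_q=3/2 → seg 0, τ=3/2; S=-2+4895/642·τ+0·τ²+-331/321·τ³=5099/856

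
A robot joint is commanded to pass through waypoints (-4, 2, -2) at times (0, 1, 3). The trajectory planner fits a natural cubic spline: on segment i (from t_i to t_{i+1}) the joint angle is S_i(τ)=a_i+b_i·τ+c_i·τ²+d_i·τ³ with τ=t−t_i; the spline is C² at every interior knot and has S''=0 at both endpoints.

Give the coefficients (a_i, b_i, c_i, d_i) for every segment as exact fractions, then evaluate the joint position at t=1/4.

Δ: Δ0=6, Δ1=-2
row 1: diag=6, rhs=-48; c'=1/3, d'=-8
back: M1=-8
M: M0=0, M1=-8, M2=0
seg 0: a=-4, c=M0/2=0, d=(M1−M0)/(6·1)=-4/3, b=Δ0−h0·(2M0+M1)/6=22/3
seg 1: a=2, c=M1/2=-4, d=(M2−M1)/(6·2)=2/3, b=Δ1−h1·(2M1+M2)/6=10/3
t_q=1/4 → seg 0, τ=1/4; S=-4+22/3·τ+0·τ²+-4/3·τ³=-35/16

  seg 0: a=-4 b=22/3 c=0 d=-4/3
  seg 1: a=2 b=10/3 c=-4 d=2/3
S(1/4) = -35/16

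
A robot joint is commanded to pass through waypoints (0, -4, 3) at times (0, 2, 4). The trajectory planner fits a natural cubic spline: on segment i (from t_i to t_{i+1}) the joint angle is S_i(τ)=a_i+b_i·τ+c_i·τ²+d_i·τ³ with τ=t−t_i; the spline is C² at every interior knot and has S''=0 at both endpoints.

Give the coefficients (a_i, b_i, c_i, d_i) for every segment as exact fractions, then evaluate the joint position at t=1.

Δ: Δ0=-2, Δ1=7/2
row 1: diag=8, rhs=33; c'=1/4, d'=33/8
back: M1=33/8
M: M0=0, M1=33/8, M2=0
seg 0: a=0, c=M0/2=0, d=(M1−M0)/(6·2)=11/32, b=Δ0−h0·(2M0+M1)/6=-27/8
seg 1: a=-4, c=M1/2=33/16, d=(M2−M1)/(6·2)=-11/32, b=Δ1−h1·(2M1+M2)/6=3/4
t_q=1 → seg 0, τ=1; S=0+-27/8·τ+0·τ²+11/32·τ³=-97/32

  seg 0: a=0 b=-27/8 c=0 d=11/32
  seg 1: a=-4 b=3/4 c=33/16 d=-11/32
S(1) = -97/32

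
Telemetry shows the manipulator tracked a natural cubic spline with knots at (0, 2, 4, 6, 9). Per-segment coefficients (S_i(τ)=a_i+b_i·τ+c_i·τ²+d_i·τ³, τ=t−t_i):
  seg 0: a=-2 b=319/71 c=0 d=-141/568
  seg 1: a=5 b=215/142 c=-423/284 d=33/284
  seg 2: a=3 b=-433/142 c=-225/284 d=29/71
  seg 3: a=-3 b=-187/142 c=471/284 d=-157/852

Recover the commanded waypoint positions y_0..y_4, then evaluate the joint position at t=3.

y_0=-2 y_1=5 y_2=3 y_3=-3 y_4=3
S(3) = 365/71

y_0 = S_0(0) = a_0 = -2
y_1 = S_1(0) = a_1 = 5
y_2 = S_2(0) = a_2 = 3
y_3 = S_3(0) = a_3 = -3
y_4 = S_3(3) = 3
t_q=3 is in segment 1 (τ=1); S_1(τ)=365/71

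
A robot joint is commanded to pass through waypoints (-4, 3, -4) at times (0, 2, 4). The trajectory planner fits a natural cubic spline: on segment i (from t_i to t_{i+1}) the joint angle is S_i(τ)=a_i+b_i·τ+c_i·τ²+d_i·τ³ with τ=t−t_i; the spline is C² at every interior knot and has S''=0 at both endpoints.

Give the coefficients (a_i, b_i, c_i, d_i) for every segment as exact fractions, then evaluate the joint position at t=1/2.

  seg 0: a=-4 b=21/4 c=0 d=-7/16
  seg 1: a=3 b=0 c=-21/8 d=7/16
S(1/2) = -183/128

Δ: Δ0=7/2, Δ1=-7/2
row 1: diag=8, rhs=-42; c'=1/4, d'=-21/4
back: M1=-21/4
M: M0=0, M1=-21/4, M2=0
seg 0: a=-4, c=M0/2=0, d=(M1−M0)/(6·2)=-7/16, b=Δ0−h0·(2M0+M1)/6=21/4
seg 1: a=3, c=M1/2=-21/8, d=(M2−M1)/(6·2)=7/16, b=Δ1−h1·(2M1+M2)/6=0
t_q=1/2 → seg 0, τ=1/2; S=-4+21/4·τ+0·τ²+-7/16·τ³=-183/128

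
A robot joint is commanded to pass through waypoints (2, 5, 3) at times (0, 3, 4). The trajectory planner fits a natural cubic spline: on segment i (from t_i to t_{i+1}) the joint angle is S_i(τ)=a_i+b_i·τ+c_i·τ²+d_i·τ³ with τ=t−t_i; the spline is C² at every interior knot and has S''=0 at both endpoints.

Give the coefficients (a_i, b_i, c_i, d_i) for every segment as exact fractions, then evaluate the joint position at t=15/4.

  seg 0: a=2 b=17/8 c=0 d=-1/8
  seg 1: a=5 b=-5/4 c=-9/8 d=3/8
S(15/4) = 1837/512

Δ: Δ0=1, Δ1=-2
row 1: diag=8, rhs=-18; c'=1/8, d'=-9/4
back: M1=-9/4
M: M0=0, M1=-9/4, M2=0
seg 0: a=2, c=M0/2=0, d=(M1−M0)/(6·3)=-1/8, b=Δ0−h0·(2M0+M1)/6=17/8
seg 1: a=5, c=M1/2=-9/8, d=(M2−M1)/(6·1)=3/8, b=Δ1−h1·(2M1+M2)/6=-5/4
t_q=15/4 → seg 1, τ=3/4; S=5+-5/4·τ+-9/8·τ²+3/8·τ³=1837/512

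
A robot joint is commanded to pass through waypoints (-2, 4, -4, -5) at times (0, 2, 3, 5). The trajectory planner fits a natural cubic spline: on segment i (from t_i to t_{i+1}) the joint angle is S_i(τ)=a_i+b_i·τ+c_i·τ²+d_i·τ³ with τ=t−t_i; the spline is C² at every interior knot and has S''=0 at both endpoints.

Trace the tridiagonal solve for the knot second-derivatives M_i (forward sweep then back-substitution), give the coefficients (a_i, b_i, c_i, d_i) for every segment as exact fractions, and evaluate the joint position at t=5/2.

Δ: Δ0=3, Δ1=-8, Δ2=-1/2
row 1: diag=6, rhs=-66; c'=1/6, d'=-11
row 2: denom=6−1·1/6=35/6; d'=(45−1·-11)/(35/6)=48/5
back: M2=48/5
back: M1=-11−1/6·48/5=-63/5
M: M0=0, M1=-63/5, M2=48/5, M3=0
seg 0: a=-2, c=M0/2=0, d=(M1−M0)/(6·2)=-21/20, b=Δ0−h0·(2M0+M1)/6=36/5
seg 1: a=4, c=M1/2=-63/10, d=(M2−M1)/(6·1)=37/10, b=Δ1−h1·(2M1+M2)/6=-27/5
seg 2: a=-4, c=M2/2=24/5, d=(M3−M2)/(6·2)=-4/5, b=Δ2−h2·(2M2+M3)/6=-69/10
t_q=5/2 → seg 1, τ=1/2; S=4+-27/5·τ+-63/10·τ²+37/10·τ³=3/16

  seg 0: a=-2 b=36/5 c=0 d=-21/20
  seg 1: a=4 b=-27/5 c=-63/10 d=37/10
  seg 2: a=-4 b=-69/10 c=24/5 d=-4/5
S(5/2) = 3/16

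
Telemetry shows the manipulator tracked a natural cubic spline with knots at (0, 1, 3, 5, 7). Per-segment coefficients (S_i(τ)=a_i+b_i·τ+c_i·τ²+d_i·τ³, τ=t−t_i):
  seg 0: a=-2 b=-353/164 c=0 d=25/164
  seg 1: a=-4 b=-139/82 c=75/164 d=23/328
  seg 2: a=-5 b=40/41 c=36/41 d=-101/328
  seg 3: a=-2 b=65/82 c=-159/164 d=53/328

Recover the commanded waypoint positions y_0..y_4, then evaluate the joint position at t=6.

y_0 = S_0(0) = a_0 = -2
y_1 = S_1(0) = a_1 = -4
y_2 = S_2(0) = a_2 = -5
y_3 = S_3(0) = a_3 = -2
y_4 = S_3(2) = -3
t_q=6 is in segment 3 (τ=1); S_3(τ)=-661/328

y_0=-2 y_1=-4 y_2=-5 y_3=-2 y_4=-3
S(6) = -661/328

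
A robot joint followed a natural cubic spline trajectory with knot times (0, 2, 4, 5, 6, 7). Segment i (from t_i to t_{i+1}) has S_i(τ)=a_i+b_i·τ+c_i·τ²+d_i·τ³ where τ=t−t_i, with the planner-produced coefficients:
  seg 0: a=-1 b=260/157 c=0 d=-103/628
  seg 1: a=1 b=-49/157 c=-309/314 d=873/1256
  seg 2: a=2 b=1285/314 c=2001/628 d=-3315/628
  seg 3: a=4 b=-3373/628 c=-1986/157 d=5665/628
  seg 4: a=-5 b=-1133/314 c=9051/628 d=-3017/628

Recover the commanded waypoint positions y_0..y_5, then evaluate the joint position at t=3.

y_0=-1 y_1=1 y_2=2 y_3=4 y_4=-5 y_5=1
S(3) = 501/1256

y_0 = S_0(0) = a_0 = -1
y_1 = S_1(0) = a_1 = 1
y_2 = S_2(0) = a_2 = 2
y_3 = S_3(0) = a_3 = 4
y_4 = S_4(0) = a_4 = -5
y_5 = S_4(1) = 1
t_q=3 is in segment 1 (τ=1); S_1(τ)=501/1256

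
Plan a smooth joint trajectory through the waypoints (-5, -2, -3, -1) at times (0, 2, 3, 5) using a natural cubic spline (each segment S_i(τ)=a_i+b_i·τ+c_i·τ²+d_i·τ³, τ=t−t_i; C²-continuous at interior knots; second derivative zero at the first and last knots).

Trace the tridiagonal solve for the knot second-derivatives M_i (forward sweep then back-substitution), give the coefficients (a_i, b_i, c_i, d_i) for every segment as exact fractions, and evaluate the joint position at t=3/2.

Δ: Δ0=3/2, Δ1=-1, Δ2=1
row 1: diag=6, rhs=-15; c'=1/6, d'=-5/2
row 2: denom=6−1·1/6=35/6; d'=(12−1·-5/2)/(35/6)=87/35
back: M2=87/35
back: M1=-5/2−1/6·87/35=-102/35
M: M0=0, M1=-102/35, M2=87/35, M3=0
seg 0: a=-5, c=M0/2=0, d=(M1−M0)/(6·2)=-17/70, b=Δ0−h0·(2M0+M1)/6=173/70
seg 1: a=-2, c=M1/2=-51/35, d=(M2−M1)/(6·1)=9/10, b=Δ1−h1·(2M1+M2)/6=-31/70
seg 2: a=-3, c=M2/2=87/70, d=(M3−M2)/(6·2)=-29/140, b=Δ2−h2·(2M2+M3)/6=-23/35
t_q=3/2 → seg 0, τ=3/2; S=-5+173/70·τ+0·τ²+-17/70·τ³=-169/80

  seg 0: a=-5 b=173/70 c=0 d=-17/70
  seg 1: a=-2 b=-31/70 c=-51/35 d=9/10
  seg 2: a=-3 b=-23/35 c=87/70 d=-29/140
S(3/2) = -169/80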